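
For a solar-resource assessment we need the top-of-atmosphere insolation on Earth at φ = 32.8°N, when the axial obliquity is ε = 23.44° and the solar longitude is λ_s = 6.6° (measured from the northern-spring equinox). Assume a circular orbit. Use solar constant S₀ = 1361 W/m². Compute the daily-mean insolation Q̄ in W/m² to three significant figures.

Q̄ ≈ 381 W/m²

Solar declination: sin δ = sin ε · sin λ_s = sin 23.44° × sin 6.6° = 0.04572, so δ = +2.621°.
cos H₀ = −tan(+32.8°) tan(+2.621°) = -0.0295, H₀ = 1.6003 rad.
Bracket: H₀ sin φ sin δ + cos φ cos δ sin H₀ = 1.6003×0.54171×0.04572 + 0.84057×0.99895×0.99956 = 0.039635 + 0.839318 = 0.878953.
Q̄ = (S₀/π) × [bracket] = (1361/π) × 0.878953 = 380.8 W/m².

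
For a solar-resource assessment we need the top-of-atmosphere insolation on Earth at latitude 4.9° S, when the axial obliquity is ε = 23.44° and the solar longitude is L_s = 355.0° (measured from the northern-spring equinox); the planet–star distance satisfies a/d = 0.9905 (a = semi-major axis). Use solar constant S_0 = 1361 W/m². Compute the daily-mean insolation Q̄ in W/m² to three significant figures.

Solar declination: sin δ = sin ε · sin L_s = sin 23.44° × sin 355.0° = -0.03467, so δ = -1.987°.
cos h₀ = −tan(-4.9°) tan(-1.987°) = -0.0030, h₀ = 1.5738 rad.
Bracket: h₀ sin ϕ sin δ + cos ϕ cos δ sin h₀ = 1.5738×-0.08542×-0.03467 + 0.99635×0.99940×1.00000 = 0.004661 + 0.995752 = 1.000413.
Inverse-square distance factor (a/d)² = 0.9905² = 0.981090.
Q̄ = (S_0/π) × 0.981090 × [bracket] = (1361/π) × 0.981090 × 1.000413 = 425.2 W/m².

Q̄ ≈ 425 W/m²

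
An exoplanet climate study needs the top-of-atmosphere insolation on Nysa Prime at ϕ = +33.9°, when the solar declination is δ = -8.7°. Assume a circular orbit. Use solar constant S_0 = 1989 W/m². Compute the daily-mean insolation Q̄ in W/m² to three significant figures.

Q̄ ≈ 438 W/m²

cos h₀ = −tan(+33.9°) tan(-8.700°) = 0.1028, h₀ = 1.4678 rad.
Bracket: h₀ sin ϕ sin δ + cos ϕ cos δ sin h₀ = 1.4678×0.55775×-0.15126 + 0.83001×0.98849×0.99470 = -0.123831 + 0.816108 = 0.692277.
Q̄ = (S_0/π) × [bracket] = (1989/π) × 0.692277 = 438.3 W/m².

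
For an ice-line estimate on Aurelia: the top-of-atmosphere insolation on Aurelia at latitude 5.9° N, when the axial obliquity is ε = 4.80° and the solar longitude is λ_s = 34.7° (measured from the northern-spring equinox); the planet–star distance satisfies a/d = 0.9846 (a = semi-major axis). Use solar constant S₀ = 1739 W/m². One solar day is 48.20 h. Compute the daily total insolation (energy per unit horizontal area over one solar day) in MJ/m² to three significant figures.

93.2 MJ/m²

Solar declination: sin δ = sin ε · sin λ_s = sin 4.80° × sin 34.7° = 0.04764, so δ = +2.730°.
cos H₀ = −tan(+5.9°) tan(+2.730°) = -0.0049, H₀ = 1.5757 rad.
Bracket: H₀ sin φ sin δ + cos φ cos δ sin H₀ = 1.5757×0.10279×0.04764 + 0.99470×0.99886×0.99999 = 0.007716 + 0.993556 = 1.001272.
Inverse-square distance factor (a/d)² = 0.9846² = 0.969437.
Q̄ = (S₀/π) × 0.969437 × [bracket] = (1739/π) × 0.969437 × 1.001272 = 537.31 W/m².
Daily total = Q̄ × 48.20 h × 3600 s/h = 537.31 × 48.20 × 3600 / 10⁶ = 93.23 MJ/m².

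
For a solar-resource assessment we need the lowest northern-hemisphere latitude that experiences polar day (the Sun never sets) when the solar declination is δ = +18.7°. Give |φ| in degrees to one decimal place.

Polar day requires cos H₀ = −tan φ tan δ ≤ −1, i.e. tan φ tan δ ≥ 1.
The boundary is |tan φ| · |tan δ| = 1, so |φ| = 90° − |δ| = 90° − 18.7° = 71.3° in the northern hemisphere.

|φ| = 71.3°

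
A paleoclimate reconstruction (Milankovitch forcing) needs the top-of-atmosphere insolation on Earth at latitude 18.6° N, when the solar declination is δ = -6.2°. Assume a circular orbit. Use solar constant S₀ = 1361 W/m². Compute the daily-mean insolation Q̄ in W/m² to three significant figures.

Q̄ ≈ 385 W/m²

cos H₀ = −tan(+18.6°) tan(-6.200°) = 0.0366, H₀ = 1.5342 rad.
Bracket: H₀ sin φ sin δ + cos φ cos δ sin H₀ = 1.5342×0.31896×-0.10800 + 0.94777×0.99415×0.99933 = -0.052850 + 0.941594 = 0.888744.
Q̄ = (S₀/π) × [bracket] = (1361/π) × 0.888744 = 385.0 W/m².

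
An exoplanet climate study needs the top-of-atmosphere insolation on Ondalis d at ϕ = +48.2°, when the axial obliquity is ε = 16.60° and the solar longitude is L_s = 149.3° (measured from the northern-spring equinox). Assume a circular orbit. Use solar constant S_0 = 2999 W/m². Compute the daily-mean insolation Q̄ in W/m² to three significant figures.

Q̄ ≈ 801 W/m²

Solar declination: sin δ = sin ε · sin L_s = sin 16.60° × sin 149.3° = 0.14586, so δ = +8.387°.
cos h₀ = −tan(+48.2°) tan(+8.387°) = -0.1649, h₀ = 1.7364 rad.
Bracket: h₀ sin ϕ sin δ + cos ϕ cos δ sin h₀ = 1.7364×0.74548×0.14586 + 0.66653×0.98931×0.98631 = 0.188809 + 0.650378 = 0.839187.
Q̄ = (S_0/π) × [bracket] = (2999/π) × 0.839187 = 801.1 W/m².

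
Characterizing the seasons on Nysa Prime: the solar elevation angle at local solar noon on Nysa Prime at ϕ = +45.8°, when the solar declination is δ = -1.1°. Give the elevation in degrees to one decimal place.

At local noon the hour angle is zero, so the zenith angle equals |ϕ − δ| = |+45.8° − (-1.100°)| = 46.900°.
Elevation = 90° − 46.900° = 43.1°.

43.1°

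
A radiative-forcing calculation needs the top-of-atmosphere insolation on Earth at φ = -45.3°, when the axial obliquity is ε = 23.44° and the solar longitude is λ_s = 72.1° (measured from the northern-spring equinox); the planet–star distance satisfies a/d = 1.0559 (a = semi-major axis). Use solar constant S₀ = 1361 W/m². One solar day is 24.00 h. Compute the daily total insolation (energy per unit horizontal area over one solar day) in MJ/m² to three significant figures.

Solar declination: sin δ = sin ε · sin λ_s = sin 23.44° × sin 72.1° = 0.37853, so δ = +22.243°.
cos H₀ = −tan(-45.3°) tan(+22.243°) = 0.4133, H₀ = 1.1448 rad.
Bracket: H₀ sin φ sin δ + cos φ cos δ sin H₀ = 1.1448×-0.71080×0.37853 + 0.70339×0.92559×0.91061 = -0.308019 + 0.592853 = 0.284834.
Inverse-square distance factor (a/d)² = 1.0559² = 1.114925.
Q̄ = (S₀/π) × 1.114925 × [bracket] = (1361/π) × 1.114925 × 0.284834 = 137.58 W/m².
Daily total = Q̄ × 24.00 h × 3600 s/h = 137.58 × 24.00 × 3600 / 10⁶ = 11.89 MJ/m².

11.9 MJ/m²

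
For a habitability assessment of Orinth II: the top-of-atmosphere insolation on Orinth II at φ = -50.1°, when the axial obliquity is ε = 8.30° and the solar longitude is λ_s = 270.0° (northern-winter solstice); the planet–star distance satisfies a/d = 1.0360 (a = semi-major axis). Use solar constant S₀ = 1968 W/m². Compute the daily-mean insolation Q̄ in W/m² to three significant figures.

Q̄ ≈ 550 W/m²

Solar declination: sin δ = sin ε · sin λ_s = sin 8.30° × sin 270.0° = -0.14436, so δ = -8.300°.
cos H₀ = −tan(-50.1°) tan(-8.300°) = -0.1745, H₀ = 1.7462 rad.
Bracket: H₀ sin φ sin δ + cos φ cos δ sin H₀ = 1.7462×-0.76717×-0.14436 + 0.64145×0.98953×0.98466 = 0.193389 + 0.624997 = 0.818386.
Inverse-square distance factor (a/d)² = 1.0360² = 1.073296.
Q̄ = (S₀/π) × 1.073296 × [bracket] = (1968/π) × 1.073296 × 0.818386 = 550.2 W/m².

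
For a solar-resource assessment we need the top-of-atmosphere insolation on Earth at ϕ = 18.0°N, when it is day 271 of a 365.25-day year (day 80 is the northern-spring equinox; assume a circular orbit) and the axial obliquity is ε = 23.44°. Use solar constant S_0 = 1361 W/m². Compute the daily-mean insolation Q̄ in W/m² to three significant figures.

Solar longitude: L_s = 360° × (271 − 80)/365.25 = 188.255°.
sin δ = sin 23.44° × sin 188.255° = -0.05711, so δ = -3.274°.
cos h₀ = −tan(+18.0°) tan(-3.274°) = 0.0186, h₀ = 1.5522 rad.
Bracket: h₀ sin ϕ sin δ + cos ϕ cos δ sin h₀ = 1.5522×0.30902×-0.05711 + 0.95106×0.99837×0.99983 = -0.027393 + 0.949348 = 0.921955.
Q̄ = (S_0/π) × [bracket] = (1361/π) × 0.921955 = 399.4 W/m².

Q̄ ≈ 399 W/m²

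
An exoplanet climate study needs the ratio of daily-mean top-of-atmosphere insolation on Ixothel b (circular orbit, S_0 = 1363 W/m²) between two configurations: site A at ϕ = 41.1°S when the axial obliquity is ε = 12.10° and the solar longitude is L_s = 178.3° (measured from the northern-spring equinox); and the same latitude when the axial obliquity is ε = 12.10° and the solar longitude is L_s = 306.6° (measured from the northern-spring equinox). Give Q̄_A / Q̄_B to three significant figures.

— Configuration A (ϕ=-41.1°):
Solar declination: sin δ = sin ε · sin L_s = sin 12.10° × sin 178.3° = 0.00622, so δ = +0.356°.
cos h₀ = −tan(-41.1°) tan(+0.356°) = 0.0054, h₀ = 1.5654 rad.
Bracket: h₀ sin ϕ sin δ + cos ϕ cos δ sin h₀ = 1.5654×-0.65738×0.00622 + 0.75356×0.99998×0.99999 = -0.006401 + 0.753537 = 0.747136.
Q̄ = (S_0/π) × [bracket] = (1363/π) × 0.747136 = 324.15 W/m².
— Configuration B (ϕ=-41.1°):
Solar declination: sin δ = sin ε · sin L_s = sin 12.10° × sin 306.6° = -0.16829, so δ = -9.688°.
cos h₀ = −tan(-41.1°) tan(-9.688°) = -0.1489, h₀ = 1.7203 rad.
Bracket: h₀ sin ϕ sin δ + cos ϕ cos δ sin h₀ = 1.7203×-0.65738×-0.16829 + 0.75356×0.98574×0.98885 = 0.190318 + 0.734532 = 0.924850.
Q̄ = (S_0/π) × [bracket] = (1363/π) × 0.924850 = 401.25 W/m².
Ratio Q̄_A / Q̄_B = 324.15 / 401.25 = 0.8079.

Q̄_A / Q̄_B ≈ 0.808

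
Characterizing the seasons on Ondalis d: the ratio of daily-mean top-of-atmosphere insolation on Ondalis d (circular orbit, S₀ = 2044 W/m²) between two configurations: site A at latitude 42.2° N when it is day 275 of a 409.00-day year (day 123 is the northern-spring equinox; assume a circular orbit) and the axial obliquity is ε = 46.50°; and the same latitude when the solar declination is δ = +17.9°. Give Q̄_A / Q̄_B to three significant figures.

Q̄_A / Q̄_B ≈ 1.21

— Configuration A (φ=+42.2°):
Solar longitude: λ_s = 360° × (275 − 123)/409.00 = 133.790°.
sin δ = sin 46.50° × sin 133.790° = 0.52364, so δ = +31.576°.
cos H₀ = −tan(+42.2°) tan(+31.576°) = -0.5573, H₀ = 2.1620 rad.
Bracket: H₀ sin φ sin δ + cos φ cos δ sin H₀ = 2.1620×0.67172×0.52364 + 0.74080×0.85194×0.83030 = 0.760461 + 0.524017 = 1.284478.
Q̄ = (S₀/π) × [bracket] = (2044/π) × 1.284478 = 835.71 W/m².
— Configuration B (φ=+42.2°):
cos H₀ = −tan(+42.2°) tan(+17.900°) = -0.2929, H₀ = 1.8680 rad.
Bracket: H₀ sin φ sin δ + cos φ cos δ sin H₀ = 1.8680×0.67172×0.30736 + 0.74080×0.95159×0.95615 = 0.385667 + 0.674026 = 1.059693.
Q̄ = (S₀/π) × [bracket] = (2044/π) × 1.059693 = 689.46 W/m².
Ratio Q̄_A / Q̄_B = 835.71 / 689.46 = 1.212.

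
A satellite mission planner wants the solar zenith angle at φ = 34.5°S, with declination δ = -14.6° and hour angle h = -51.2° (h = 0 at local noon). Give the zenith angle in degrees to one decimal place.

cos θ_z = sin φ sin δ + cos φ cos δ cos h = 0.142774 + 0.499726 = 0.642500.
θ_z = arccos(0.642500) = 50.0°.

θ_z = 50.0°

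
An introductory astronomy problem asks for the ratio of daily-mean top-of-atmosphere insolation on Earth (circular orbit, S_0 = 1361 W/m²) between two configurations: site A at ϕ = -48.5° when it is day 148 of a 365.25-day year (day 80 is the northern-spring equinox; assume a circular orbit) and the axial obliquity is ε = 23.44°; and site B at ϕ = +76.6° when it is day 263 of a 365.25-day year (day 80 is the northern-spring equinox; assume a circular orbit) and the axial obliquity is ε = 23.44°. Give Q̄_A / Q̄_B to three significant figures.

— Configuration A (ϕ=-48.5°):
Solar longitude: L_s = 360° × (148 − 80)/365.25 = 67.023°.
sin δ = sin 23.44° × sin 67.023° = 0.36623, so δ = +21.483°.
cos h₀ = −tan(-48.5°) tan(+21.483°) = 0.4449, h₀ = 1.1098 rad.
Bracket: h₀ sin ϕ sin δ + cos ϕ cos δ sin h₀ = 1.1098×-0.74896×0.36623 + 0.66262×0.93053×0.89560 = -0.304409 + 0.552216 = 0.247807.
Q̄ = (S_0/π) × [bracket] = (1361/π) × 0.247807 = 107.35 W/m².
— Configuration B (ϕ=+76.6°):
Solar longitude: L_s = 360° × (263 − 80)/365.25 = 180.370°.
sin δ = sin 23.44° × sin 180.370° = -0.00257, so δ = -0.147°.
cos h₀ = −tan(+76.6°) tan(-0.147°) = 0.0108, h₀ = 1.5600 rad.
Bracket: h₀ sin ϕ sin δ + cos ϕ cos δ sin h₀ = 1.5600×0.97278×-0.00257 + 0.23175×1.00000×0.99994 = -0.003900 + 0.231736 = 0.227836.
Q̄ = (S_0/π) × [bracket] = (1361/π) × 0.227836 = 98.703 W/m².
Ratio Q̄_A / Q̄_B = 107.35 / 98.703 = 1.088.

Q̄_A / Q̄_B ≈ 1.09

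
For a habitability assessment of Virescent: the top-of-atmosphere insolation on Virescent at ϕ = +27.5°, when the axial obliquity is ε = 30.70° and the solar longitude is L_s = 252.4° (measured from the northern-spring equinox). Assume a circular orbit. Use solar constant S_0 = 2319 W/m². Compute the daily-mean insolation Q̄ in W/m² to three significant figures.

Solar declination: sin δ = sin ε · sin L_s = sin 30.70° × sin 252.4° = -0.48664, so δ = -29.120°.
cos h₀ = −tan(+27.5°) tan(-29.120°) = 0.2900, h₀ = 1.2766 rad.
Bracket: h₀ sin ϕ sin δ + cos ϕ cos δ sin h₀ = 1.2766×0.46175×-0.48664 + 0.88701×0.87360×0.95703 = -0.286860 + 0.741595 = 0.454735.
Q̄ = (S_0/π) × [bracket] = (2319/π) × 0.454735 = 335.7 W/m².

Q̄ ≈ 336 W/m²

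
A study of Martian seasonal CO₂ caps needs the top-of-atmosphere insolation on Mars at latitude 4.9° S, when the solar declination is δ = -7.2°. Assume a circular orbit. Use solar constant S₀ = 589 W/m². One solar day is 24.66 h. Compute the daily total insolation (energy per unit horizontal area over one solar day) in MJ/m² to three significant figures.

cos H₀ = −tan(-4.9°) tan(-7.200°) = -0.0108, H₀ = 1.5816 rad.
Bracket: H₀ sin φ sin δ + cos φ cos δ sin H₀ = 1.5816×-0.08542×-0.12533 + 0.99635×0.99211×0.99994 = 0.016932 + 0.988429 = 1.005361.
Q̄ = (S₀/π) × [bracket] = (589/π) × 1.005361 = 188.49 W/m².
Daily total = Q̄ × 24.66 h × 3600 s/h = 188.49 × 24.66 × 3600 / 10⁶ = 16.73 MJ/m².

16.7 MJ/m²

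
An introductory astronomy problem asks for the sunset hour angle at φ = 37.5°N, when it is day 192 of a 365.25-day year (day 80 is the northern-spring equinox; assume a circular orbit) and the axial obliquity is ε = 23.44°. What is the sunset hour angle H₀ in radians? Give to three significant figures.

H₀ = 1.88 rad

Solar longitude: λ_s = 360° × (192 − 80)/365.25 = 110.390°.
sin δ = sin 23.44° × sin 110.390° = 0.37286, so δ = +21.892°.
cos H₀ = −tan φ · tan δ = −tan(+37.5°) × tan(+21.892°) = -0.3083, so H₀ = 1.8842 rad = 107.96°.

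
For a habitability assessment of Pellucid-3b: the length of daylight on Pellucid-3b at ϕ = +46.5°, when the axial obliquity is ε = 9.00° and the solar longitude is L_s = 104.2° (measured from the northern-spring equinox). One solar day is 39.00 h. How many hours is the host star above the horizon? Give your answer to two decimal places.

21.52 h

Solar declination: sin δ = sin ε · sin L_s = sin 9.00° × sin 104.2° = 0.15165, so δ = +8.723°.
cos h₀ = −tan ϕ · tan δ = −tan(+46.5°) × tan(+8.723°) = -0.1617, so h₀ = 1.7332 rad = 99.30°.
Daylight = 2h₀/(2π) × 39.00 h = (1.7332/π) × 39.00 = 21.52 h.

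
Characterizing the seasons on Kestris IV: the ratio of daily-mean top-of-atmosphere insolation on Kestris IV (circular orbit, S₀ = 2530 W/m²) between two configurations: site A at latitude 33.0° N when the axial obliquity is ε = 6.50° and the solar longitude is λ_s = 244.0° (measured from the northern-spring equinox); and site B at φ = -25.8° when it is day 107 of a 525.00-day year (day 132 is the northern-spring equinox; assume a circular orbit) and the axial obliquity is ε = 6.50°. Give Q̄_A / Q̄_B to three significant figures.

Q̄_A / Q̄_B ≈ 0.812

— Configuration A (φ=+33.0°):
Solar declination: sin δ = sin ε · sin λ_s = sin 6.50° × sin 244.0° = -0.10175, so δ = -5.840°.
cos H₀ = −tan(+33.0°) tan(-5.840°) = 0.0664, H₀ = 1.5043 rad.
Bracket: H₀ sin φ sin δ + cos φ cos δ sin H₀ = 1.5043×0.54464×-0.10175 + 0.83867×0.99481×0.99779 = -0.083364 + 0.832473 = 0.749109.
Q̄ = (S₀/π) × [bracket] = (2530/π) × 0.749109 = 603.28 W/m².
— Configuration B (φ=-25.8°):
Solar longitude: λ_s = 360° × (107 − 132)/525.00 = -17.143°, i.e. -17.143° + 360° = 342.857°.
sin δ = sin 6.50° × sin 342.857° = -0.03337, so δ = -1.912°.
cos H₀ = −tan(-25.8°) tan(-1.912°) = -0.0161, H₀ = 1.5869 rad.
Bracket: H₀ sin φ sin δ + cos φ cos δ sin H₀ = 1.5869×-0.43523×-0.03337 + 0.90032×0.99944×0.99987 = 0.023048 + 0.899699 = 0.922747.
Q̄ = (S₀/π) × [bracket] = (2530/π) × 0.922747 = 743.11 W/m².
Ratio Q̄_A / Q̄_B = 603.28 / 743.11 = 0.8118.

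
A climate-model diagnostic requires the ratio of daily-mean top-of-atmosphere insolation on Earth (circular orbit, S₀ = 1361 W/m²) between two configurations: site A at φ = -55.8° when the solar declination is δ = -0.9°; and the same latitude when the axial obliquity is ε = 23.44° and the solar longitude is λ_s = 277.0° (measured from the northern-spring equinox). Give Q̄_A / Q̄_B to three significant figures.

Q̄_A / Q̄_B ≈ 0.513

— Configuration A (φ=-55.8°):
cos H₀ = −tan(-55.8°) tan(-0.900°) = -0.0231, H₀ = 1.5939 rad.
Bracket: H₀ sin φ sin δ + cos φ cos δ sin H₀ = 1.5939×-0.82708×-0.01571 + 0.56208×0.99988×0.99973 = 0.020710 + 0.561861 = 0.582571.
Q̄ = (S₀/π) × [bracket] = (1361/π) × 0.582571 = 252.38 W/m².
— Configuration B (φ=-55.8°):
Solar declination: sin δ = sin ε · sin λ_s = sin 23.44° × sin 277.0° = -0.39482, so δ = -23.255°.
cos H₀ = −tan(-55.8°) tan(-23.255°) = -0.6323, H₀ = 2.2554 rad.
Bracket: H₀ sin φ sin δ + cos φ cos δ sin H₀ = 2.2554×-0.82708×-0.39482 + 0.56208×0.91876×0.77469 = 0.736496 + 0.400063 = 1.136559.
Q̄ = (S₀/π) × [bracket] = (1361/π) × 1.136559 = 492.38 W/m².
Ratio Q̄_A / Q̄_B = 252.38 / 492.38 = 0.5126.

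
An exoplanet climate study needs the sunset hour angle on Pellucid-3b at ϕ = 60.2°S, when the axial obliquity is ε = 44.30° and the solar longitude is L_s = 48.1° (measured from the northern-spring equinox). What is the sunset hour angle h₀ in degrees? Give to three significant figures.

h₀ = 0.00°

Solar declination: sin δ = sin ε · sin L_s = sin 44.30° × sin 48.1° = 0.51984, so δ = +31.321°.
cos h₀ = −tan ϕ · tan δ = 1.0625 ≥ 1, so the host star never rises (polar night) and h₀ = 0.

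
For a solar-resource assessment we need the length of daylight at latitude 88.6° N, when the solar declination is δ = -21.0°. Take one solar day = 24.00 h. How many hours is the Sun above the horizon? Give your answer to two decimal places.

0.00 h

cos H₀ = −tan φ · tan δ = 15.7067 ≥ 1, so the Sun never rises (polar night) and H₀ = 0.
Daylight = 2H₀/(2π) × 24.00 h = (0.0000/π) × 24.00 = 0.00 h.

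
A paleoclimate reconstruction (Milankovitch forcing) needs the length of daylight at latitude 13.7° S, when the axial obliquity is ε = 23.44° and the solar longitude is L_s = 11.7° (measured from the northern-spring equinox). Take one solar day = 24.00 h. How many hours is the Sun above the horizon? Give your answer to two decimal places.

11.85 h

Solar declination: sin δ = sin ε · sin L_s = sin 23.44° × sin 11.7° = 0.08067, so δ = +4.627°.
cos h₀ = −tan ϕ · tan δ = −tan(-13.7°) × tan(+4.627°) = 0.0197, so h₀ = 1.5511 rad = 88.87°.
Daylight = 2h₀/(2π) × 24.00 h = (1.5511/π) × 24.00 = 11.85 h.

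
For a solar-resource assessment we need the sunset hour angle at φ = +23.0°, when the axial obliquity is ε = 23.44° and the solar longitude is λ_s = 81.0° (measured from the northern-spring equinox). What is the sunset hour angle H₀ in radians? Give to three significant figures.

Solar declination: sin δ = sin ε · sin λ_s = sin 23.44° × sin 81.0° = 0.39289, so δ = +23.135°.
cos H₀ = −tan φ · tan δ = −tan(+23.0°) × tan(+23.135°) = -0.1814, so H₀ = 1.7532 rad = 100.45°.

H₀ = 1.75 rad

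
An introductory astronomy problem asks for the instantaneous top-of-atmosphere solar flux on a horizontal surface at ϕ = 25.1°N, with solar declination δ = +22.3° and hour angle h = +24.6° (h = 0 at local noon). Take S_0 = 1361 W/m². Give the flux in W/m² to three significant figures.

cos θ_z = sin ϕ sin δ + cos ϕ cos δ cos h = 0.160965 + 0.761795 = 0.922760.
Flux = S_0 · cos θ_z = 1361 × 0.922760 = 1256 W/m².

1.26e+03 W/m²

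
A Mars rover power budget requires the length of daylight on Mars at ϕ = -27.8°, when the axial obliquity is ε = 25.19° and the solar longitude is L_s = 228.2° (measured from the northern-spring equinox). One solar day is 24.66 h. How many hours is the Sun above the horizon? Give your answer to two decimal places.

Solar declination: sin δ = sin ε · sin L_s = sin 25.19° × sin 228.2° = -0.31729, so δ = -18.499°.
cos h₀ = −tan ϕ · tan δ = −tan(-27.8°) × tan(-18.499°) = -0.1764, so h₀ = 1.7481 rad = 100.16°.
Daylight = 2h₀/(2π) × 24.66 h = (1.7481/π) × 24.66 = 13.72 h.

13.72 h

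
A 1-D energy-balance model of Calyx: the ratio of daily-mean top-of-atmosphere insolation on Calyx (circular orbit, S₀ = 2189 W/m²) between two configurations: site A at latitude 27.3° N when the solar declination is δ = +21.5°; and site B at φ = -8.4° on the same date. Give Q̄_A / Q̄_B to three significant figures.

Q̄_A / Q̄_B ≈ 1.32

— Configuration A (φ=+27.3°):
cos H₀ = −tan(+27.3°) tan(+21.500°) = -0.2033, H₀ = 1.7755 rad.
Bracket: H₀ sin φ sin δ + cos φ cos δ sin H₀ = 1.7755×0.45865×0.36650 + 0.88862×0.93042×0.97911 = 0.298453 + 0.809518 = 1.107971.
Q̄ = (S₀/π) × [bracket] = (2189/π) × 1.107971 = 772.01 W/m².
— Configuration B (φ=-8.4°):
cos H₀ = −tan(-8.4°) tan(+21.500°) = 0.0582, H₀ = 1.5126 rad.
Bracket: H₀ sin φ sin δ + cos φ cos δ sin H₀ = 1.5126×-0.14608×0.36650 + 0.98927×0.93042×0.99831 = -0.080982 + 0.918881 = 0.837899.
Q̄ = (S₀/π) × [bracket] = (2189/π) × 0.837899 = 583.83 W/m².
Ratio Q̄_A / Q̄_B = 772.01 / 583.83 = 1.322.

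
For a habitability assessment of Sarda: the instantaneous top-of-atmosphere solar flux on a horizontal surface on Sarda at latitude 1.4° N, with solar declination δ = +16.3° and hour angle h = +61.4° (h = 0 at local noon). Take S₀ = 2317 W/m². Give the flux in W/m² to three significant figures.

1.08e+03 W/m²

cos θ_z = sin φ sin δ + cos φ cos δ cos h = 0.006857 + 0.459314 = 0.466171.
Flux = S₀ · cos θ_z = 2317 × 0.466171 = 1080 W/m².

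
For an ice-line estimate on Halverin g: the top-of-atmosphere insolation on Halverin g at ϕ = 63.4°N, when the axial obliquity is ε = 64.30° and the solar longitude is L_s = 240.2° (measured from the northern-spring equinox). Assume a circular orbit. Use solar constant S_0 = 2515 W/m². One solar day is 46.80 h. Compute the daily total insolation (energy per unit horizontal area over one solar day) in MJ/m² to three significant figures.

0.00 MJ/m²

Solar declination: sin δ = sin ε · sin L_s = sin 64.30° × sin 240.2° = -0.78192, so δ = -51.437°.
cos h₀ = −tan(+63.4°) tan(-51.437°) = 2.5049 ≥ 1 ⇒ polar night, h₀ = 0 and Q̄ = 0.
Daily total = Q̄ × 46.80 h × 3600 s/h = 0.00 MJ/m².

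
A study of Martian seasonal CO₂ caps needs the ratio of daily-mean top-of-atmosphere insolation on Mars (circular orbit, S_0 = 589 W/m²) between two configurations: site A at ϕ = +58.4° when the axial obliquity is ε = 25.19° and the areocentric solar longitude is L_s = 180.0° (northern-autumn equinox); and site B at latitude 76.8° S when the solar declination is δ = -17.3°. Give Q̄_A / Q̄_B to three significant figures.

Q̄_A / Q̄_B ≈ 0.576

— Configuration A (ϕ=+58.4°):
sin δ = sin 25.19° × sin 180.0° = 0.00000, so δ = +0.000°.
cos h₀ = −tan(+58.4°) tan(+0.000°) = -0.0000, h₀ = 1.5708 rad.
Bracket: h₀ sin ϕ sin δ + cos ϕ cos δ sin h₀ = 1.5708×0.85173×0.00000 + 0.52399×1.00000×1.00000 = 0.000000 + 0.523990 = 0.523990.
Q̄ = (S_0/π) × [bracket] = (589/π) × 0.523990 = 98.240 W/m².
— Configuration B (ϕ=-76.8°):
cos h₀ = −tan(-76.8°) tan(-17.300°) = -1.3279 ≤ −1 ⇒ polar day, h₀ = π.
Bracket: h₀ sin ϕ sin δ + cos ϕ cos δ sin h₀ = 3.1416×-0.97358×-0.29737 + 0.22835×0.95476×0.00000 = 0.909536 + 0.000000 = 0.909536.
Q̄ = (S_0/π) × [bracket] = (589/π) × 0.909536 = 170.52 W/m².
Ratio Q̄_A / Q̄_B = 98.240 / 170.52 = 0.5761.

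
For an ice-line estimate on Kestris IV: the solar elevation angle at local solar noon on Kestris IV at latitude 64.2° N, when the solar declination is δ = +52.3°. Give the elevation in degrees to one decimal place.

78.1°

At local noon the hour angle is zero, so the zenith angle equals |φ − δ| = |+64.2° − (+52.300°)| = 11.900°.
Elevation = 90° − 11.900° = 78.1°.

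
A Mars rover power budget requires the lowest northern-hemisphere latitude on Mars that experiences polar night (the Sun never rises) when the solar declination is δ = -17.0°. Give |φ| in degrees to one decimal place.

|φ| = 73.0°

Polar night requires cos H₀ = −tan φ tan δ ≥ 1, i.e. tan φ tan δ ≤ −1.
The boundary is |tan φ| · |tan δ| = 1, so |φ| = 90° − |δ| = 90° − 17.0° = 73.0° in the northern hemisphere.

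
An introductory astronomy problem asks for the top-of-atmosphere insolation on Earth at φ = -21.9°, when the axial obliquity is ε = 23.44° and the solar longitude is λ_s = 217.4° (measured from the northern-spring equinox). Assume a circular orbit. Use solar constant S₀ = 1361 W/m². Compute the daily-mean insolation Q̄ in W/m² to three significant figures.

Q̄ ≈ 453 W/m²

Solar declination: sin δ = sin ε · sin λ_s = sin 23.44° × sin 217.4° = -0.24161, so δ = -13.981°.
cos H₀ = −tan(-21.9°) tan(-13.981°) = -0.1001, H₀ = 1.6711 rad.
Bracket: H₀ sin φ sin δ + cos φ cos δ sin H₀ = 1.6711×-0.37299×-0.24161 + 0.92784×0.97037×0.99498 = 0.150596 + 0.895828 = 1.046424.
Q̄ = (S₀/π) × [bracket] = (1361/π) × 1.046424 = 453.3 W/m².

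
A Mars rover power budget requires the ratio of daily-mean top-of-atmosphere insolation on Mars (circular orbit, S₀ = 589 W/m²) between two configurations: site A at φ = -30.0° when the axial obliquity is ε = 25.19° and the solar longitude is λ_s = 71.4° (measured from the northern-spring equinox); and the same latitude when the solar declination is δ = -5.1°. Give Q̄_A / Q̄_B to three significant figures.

Q̄_A / Q̄_B ≈ 0.537

— Configuration A (φ=-30.0°):
Solar declination: sin δ = sin ε · sin λ_s = sin 25.19° × sin 71.4° = 0.40339, so δ = +23.790°.
cos H₀ = −tan(-30.0°) tan(+23.790°) = 0.2545, H₀ = 1.3134 rad.
Bracket: H₀ sin φ sin δ + cos φ cos δ sin H₀ = 1.3134×-0.50000×0.40339 + 0.86603×0.91503×0.96707 = -0.264906 + 0.766348 = 0.501442.
Q̄ = (S₀/π) × [bracket] = (589/π) × 0.501442 = 94.013 W/m².
— Configuration B (φ=-30.0°):
cos H₀ = −tan(-30.0°) tan(-5.100°) = -0.0515, H₀ = 1.6223 rad.
Bracket: H₀ sin φ sin δ + cos φ cos δ sin H₀ = 1.6223×-0.50000×-0.08889 + 0.86603×0.99604×0.99867 = 0.072103 + 0.861453 = 0.933556.
Q̄ = (S₀/π) × [bracket] = (589/π) × 0.933556 = 175.03 W/m².
Ratio Q̄_A / Q̄_B = 94.013 / 175.03 = 0.5371.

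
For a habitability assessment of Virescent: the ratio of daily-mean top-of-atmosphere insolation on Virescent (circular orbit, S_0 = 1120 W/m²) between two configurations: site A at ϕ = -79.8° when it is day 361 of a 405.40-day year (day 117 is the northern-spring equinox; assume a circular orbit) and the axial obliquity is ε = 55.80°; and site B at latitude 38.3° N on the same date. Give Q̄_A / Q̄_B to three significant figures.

Q̄_A / Q̄_B ≈ 5.63

— Configuration A (ϕ=-79.8°):
Solar longitude: L_s = 360° × (361 − 117)/405.40 = 216.675°.
sin δ = sin 55.80° × sin 216.675° = -0.49399, so δ = -29.603°.
cos h₀ = −tan(-79.8°) tan(-29.603°) = -3.1577 ≤ −1 ⇒ polar day, h₀ = π.
Bracket: h₀ sin ϕ sin δ + cos ϕ cos δ sin h₀ = 3.1416×-0.98420×-0.49399 + 0.17708×0.86947×0.00000 = 1.527399 + 0.000000 = 1.527399.
Q̄ = (S_0/π) × [bracket] = (1120/π) × 1.527399 = 544.53 W/m².
— Configuration B (ϕ=+38.3°):
cos h₀ = −tan(+38.3°) tan(-29.603°) = 0.4487, h₀ = 1.1055 rad.
Bracket: h₀ sin ϕ sin δ + cos ϕ cos δ sin h₀ = 1.1055×0.61978×-0.49399 + 0.78478×0.86947×0.89368 = -0.338466 + 0.609796 = 0.271330.
Q̄ = (S_0/π) × [bracket] = (1120/π) × 0.271330 = 96.731 W/m².
Ratio Q̄_A / Q̄_B = 544.53 / 96.731 = 5.629.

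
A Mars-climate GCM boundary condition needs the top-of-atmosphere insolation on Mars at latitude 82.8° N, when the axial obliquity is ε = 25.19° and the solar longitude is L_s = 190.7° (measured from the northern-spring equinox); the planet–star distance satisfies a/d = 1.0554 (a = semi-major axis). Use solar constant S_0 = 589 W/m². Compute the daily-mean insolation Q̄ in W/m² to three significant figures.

Solar declination: sin δ = sin ε · sin L_s = sin 25.19° × sin 190.7° = -0.07902, so δ = -4.532°.
cos h₀ = −tan(+82.8°) tan(-4.532°) = 0.6275, h₀ = 0.8925 rad.
Bracket: h₀ sin ϕ sin δ + cos ϕ cos δ sin h₀ = 0.8925×0.99211×-0.07902 + 0.12533×0.99687×0.77862 = -0.069969 + 0.097279 = 0.027310.
Inverse-square distance factor (a/d)² = 1.0554² = 1.113869.
Q̄ = (S_0/π) × 1.113869 × [bracket] = (589/π) × 1.113869 × 0.027310 = 5.703 W/m².

Q̄ ≈ 5.70 W/m²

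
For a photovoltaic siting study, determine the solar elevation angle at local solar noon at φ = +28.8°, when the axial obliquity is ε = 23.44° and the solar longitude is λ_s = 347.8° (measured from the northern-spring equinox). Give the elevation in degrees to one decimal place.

56.4°

Solar declination: sin δ = sin ε · sin λ_s = sin 23.44° × sin 347.8° = -0.08406, so δ = -4.822°.
At local noon the hour angle is zero, so the zenith angle equals |φ − δ| = |+28.8° − (-4.822°)| = 33.622°.
Elevation = 90° − 33.622° = 56.4°.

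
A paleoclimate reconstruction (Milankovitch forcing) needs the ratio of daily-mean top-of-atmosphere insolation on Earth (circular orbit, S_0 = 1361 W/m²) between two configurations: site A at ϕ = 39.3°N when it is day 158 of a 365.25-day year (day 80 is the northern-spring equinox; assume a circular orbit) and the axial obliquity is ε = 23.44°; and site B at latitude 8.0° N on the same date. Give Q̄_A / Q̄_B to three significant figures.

Q̄_A / Q̄_B ≈ 1.14

— Configuration A (ϕ=+39.3°):
Solar longitude: L_s = 360° × (158 − 80)/365.25 = 76.879°.
sin δ = sin 23.44° × sin 76.879° = 0.38740, so δ = +22.793°.
cos h₀ = −tan(+39.3°) tan(+22.793°) = -0.3439, h₀ = 1.9219 rad.
Bracket: h₀ sin ϕ sin δ + cos ϕ cos δ sin h₀ = 1.9219×0.63338×0.38740 + 0.77384×0.92191×0.93899 = 0.471579 + 0.669886 = 1.141465.
Q̄ = (S_0/π) × [bracket] = (1361/π) × 1.141465 = 494.51 W/m².
— Configuration B (ϕ=+8.0°):
cos h₀ = −tan(+8.0°) tan(+22.793°) = -0.0591, h₀ = 1.6299 rad.
Bracket: h₀ sin ϕ sin δ + cos ϕ cos δ sin h₀ = 1.6299×0.13917×0.38740 + 0.99027×0.92191×0.99825 = 0.087875 + 0.911342 = 0.999217.
Q̄ = (S_0/π) × [bracket] = (1361/π) × 0.999217 = 432.88 W/m².
Ratio Q̄_A / Q̄_B = 494.51 / 432.88 = 1.142.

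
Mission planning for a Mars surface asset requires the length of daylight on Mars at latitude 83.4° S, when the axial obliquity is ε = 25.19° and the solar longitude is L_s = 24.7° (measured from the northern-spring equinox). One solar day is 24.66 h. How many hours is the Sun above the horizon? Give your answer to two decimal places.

Solar declination: sin δ = sin ε · sin L_s = sin 25.19° × sin 24.7° = 0.17785, so δ = +10.245°.
cos h₀ = −tan ϕ · tan δ = 1.5620 ≥ 1, so the Sun never rises (polar night) and h₀ = 0.
Daylight = 2h₀/(2π) × 24.66 h = (0.0000/π) × 24.66 = 0.00 h.

0.00 h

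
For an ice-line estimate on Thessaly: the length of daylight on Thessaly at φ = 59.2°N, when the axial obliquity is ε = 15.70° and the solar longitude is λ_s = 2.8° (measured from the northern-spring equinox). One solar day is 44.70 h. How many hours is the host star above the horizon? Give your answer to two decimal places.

Solar declination: sin δ = sin ε · sin λ_s = sin 15.70° × sin 2.8° = 0.01322, so δ = +0.757°.
cos H₀ = −tan φ · tan δ = −tan(+59.2°) × tan(+0.757°) = -0.0222, so H₀ = 1.5930 rad = 91.27°.
Daylight = 2H₀/(2π) × 44.70 h = (1.5930/π) × 44.70 = 22.67 h.

22.67 h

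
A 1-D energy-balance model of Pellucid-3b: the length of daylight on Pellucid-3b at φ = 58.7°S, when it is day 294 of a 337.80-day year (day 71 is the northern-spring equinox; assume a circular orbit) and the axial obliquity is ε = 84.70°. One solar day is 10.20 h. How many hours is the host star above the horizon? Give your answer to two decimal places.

10.20 h

Solar longitude: λ_s = 360° × (294 − 71)/337.80 = 237.655°.
sin δ = sin 84.70° × sin 237.655° = -0.84123, so δ = -57.271°.
Sunrise equation: cos H₀ = −tan φ · tan δ = -2.5590 ≤ −1, so the host star never sets (polar day) and H₀ = π.
Daylight = 2H₀/(2π) × 10.20 h = (3.1416/π) × 10.20 = 10.20 h.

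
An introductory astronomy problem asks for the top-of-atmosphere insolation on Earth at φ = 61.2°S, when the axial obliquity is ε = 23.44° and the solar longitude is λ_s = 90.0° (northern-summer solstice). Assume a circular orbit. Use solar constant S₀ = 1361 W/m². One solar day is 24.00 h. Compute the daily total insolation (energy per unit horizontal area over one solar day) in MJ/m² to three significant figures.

1.53 MJ/m²

Solar declination: sin δ = sin ε · sin λ_s = sin 23.44° × sin 90.0° = 0.39779, so δ = +23.440°.
cos H₀ = −tan(-61.2°) tan(+23.440°) = 0.7887, H₀ = 0.6622 rad.
Bracket: H₀ sin φ sin δ + cos φ cos δ sin H₀ = 0.6622×-0.87631×0.39779 + 0.48175×0.91748×0.61483 = -0.230835 + 0.271752 = 0.040917.
Q̄ = (S₀/π) × [bracket] = (1361/π) × 0.040917 = 17.726 W/m².
Daily total = Q̄ × 24.00 h × 3600 s/h = 17.726 × 24.00 × 3600 / 10⁶ = 1.532 MJ/m².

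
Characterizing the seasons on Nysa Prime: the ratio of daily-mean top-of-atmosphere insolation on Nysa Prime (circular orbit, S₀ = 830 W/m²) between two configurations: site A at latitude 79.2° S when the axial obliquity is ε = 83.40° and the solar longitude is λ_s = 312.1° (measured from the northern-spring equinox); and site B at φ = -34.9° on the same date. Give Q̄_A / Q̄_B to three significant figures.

Q̄_A / Q̄_B ≈ 1.64

— Configuration A (φ=-79.2°):
Solar declination: sin δ = sin ε · sin λ_s = sin 83.40° × sin 312.1° = -0.73706, so δ = -47.481°.
cos H₀ = −tan(-79.2°) tan(-47.481°) = -5.7171 ≤ −1 ⇒ polar day, H₀ = π.
Bracket: H₀ sin φ sin δ + cos φ cos δ sin H₀ = 3.1416×-0.98229×-0.73706 + 0.18738×0.67583×0.00000 = 2.274539 + 0.000000 = 2.274539.
Q̄ = (S₀/π) × [bracket] = (830/π) × 2.274539 = 600.93 W/m².
— Configuration B (φ=-34.9°):
cos H₀ = −tan(-34.9°) tan(-47.481°) = -0.7608, H₀ = 2.4354 rad.
Bracket: H₀ sin φ sin δ + cos φ cos δ sin H₀ = 2.4354×-0.57215×-0.73706 + 0.82015×0.67583×0.64897 = 1.027030 + 0.359712 = 1.386742.
Q̄ = (S₀/π) × [bracket] = (830/π) × 1.386742 = 366.37 W/m².
Ratio Q̄_A / Q̄_B = 600.93 / 366.37 = 1.640.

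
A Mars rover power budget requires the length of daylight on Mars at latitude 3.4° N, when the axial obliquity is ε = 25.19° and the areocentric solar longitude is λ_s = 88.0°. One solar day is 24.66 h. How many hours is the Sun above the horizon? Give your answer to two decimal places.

12.55 h

sin δ = sin 25.19° × sin 88.0° = 0.42536, so δ = +25.174°.
cos H₀ = −tan φ · tan δ = −tan(+3.4°) × tan(+25.174°) = -0.0279, so H₀ = 1.5987 rad = 91.60°.
Daylight = 2H₀/(2π) × 24.66 h = (1.5987/π) × 24.66 = 12.55 h.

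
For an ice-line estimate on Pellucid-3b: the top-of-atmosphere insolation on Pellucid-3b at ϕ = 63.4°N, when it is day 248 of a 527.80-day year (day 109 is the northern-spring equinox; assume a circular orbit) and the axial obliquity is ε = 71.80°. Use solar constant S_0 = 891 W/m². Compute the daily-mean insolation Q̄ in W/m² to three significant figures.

Q̄ ≈ 754 W/m²

Solar longitude: L_s = 360° × (248 − 109)/527.80 = 94.809°.
sin δ = sin 71.80° × sin 94.809° = 0.94663, so δ = +71.196°.
cos h₀ = −tan(+63.4°) tan(+71.196°) = -5.8648 ≤ −1 ⇒ polar day, h₀ = π.
Bracket: h₀ sin ϕ sin δ + cos ϕ cos δ sin h₀ = 3.1416×0.89415×0.94663 + 0.44776×0.32233×0.00000 = 2.659142 + 0.000000 = 2.659142.
Q̄ = (S_0/π) × [bracket] = (891/π) × 2.659142 = 754.2 W/m².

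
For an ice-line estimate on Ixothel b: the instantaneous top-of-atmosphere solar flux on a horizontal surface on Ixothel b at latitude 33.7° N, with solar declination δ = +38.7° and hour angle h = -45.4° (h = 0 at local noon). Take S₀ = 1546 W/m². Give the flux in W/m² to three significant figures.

1.24e+03 W/m²

cos θ_z = sin φ sin δ + cos φ cos δ cos h = 0.346912 + 0.455896 = 0.802808.
Flux = S₀ · cos θ_z = 1546 × 0.802808 = 1241 W/m².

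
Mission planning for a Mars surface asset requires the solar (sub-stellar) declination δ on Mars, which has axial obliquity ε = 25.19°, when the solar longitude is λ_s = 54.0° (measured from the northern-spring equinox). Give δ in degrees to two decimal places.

sin δ = sin ε · sin λ_s = sin 25.19° × sin 54.0° = 0.344335.
δ = arcsin(0.344335) = +20.14°.

δ = +20.14°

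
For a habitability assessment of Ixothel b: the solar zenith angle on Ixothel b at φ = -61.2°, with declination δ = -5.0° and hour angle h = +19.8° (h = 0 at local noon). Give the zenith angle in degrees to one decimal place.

θ_z = 58.1°

cos θ_z = sin φ sin δ + cos φ cos δ cos h = 0.076375 + 0.451548 = 0.527923.
θ_z = arccos(0.527923) = 58.1°.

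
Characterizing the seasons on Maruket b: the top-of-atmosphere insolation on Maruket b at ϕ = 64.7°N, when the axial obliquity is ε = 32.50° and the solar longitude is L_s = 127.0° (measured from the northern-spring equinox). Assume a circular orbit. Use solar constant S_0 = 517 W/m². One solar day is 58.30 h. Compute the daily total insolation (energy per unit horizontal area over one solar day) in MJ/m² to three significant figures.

42.1 MJ/m²

Solar declination: sin δ = sin ε · sin L_s = sin 32.50° × sin 127.0° = 0.42911, so δ = +25.411°.
cos h₀ = −tan(+64.7°) tan(+25.411°) = -1.0050 ≤ −1 ⇒ polar day, h₀ = π.
Bracket: h₀ sin ϕ sin δ + cos ϕ cos δ sin h₀ = 3.1416×0.90408×0.42911 + 0.42736×0.90325×0.00000 = 1.218783 + 0.000000 = 1.218783.
Q̄ = (S_0/π) × [bracket] = (517/π) × 1.218783 = 200.57 W/m².
Daily total = Q̄ × 58.30 h × 3600 s/h = 200.57 × 58.30 × 3600 / 10⁶ = 42.10 MJ/m².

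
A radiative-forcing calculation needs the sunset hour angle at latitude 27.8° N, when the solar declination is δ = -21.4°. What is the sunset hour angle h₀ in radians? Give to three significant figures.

h₀ = 1.36 rad

cos h₀ = −tan ϕ · tan δ = −tan(+27.8°) × tan(-21.400°) = 0.2066, so h₀ = 1.3627 rad = 78.08°.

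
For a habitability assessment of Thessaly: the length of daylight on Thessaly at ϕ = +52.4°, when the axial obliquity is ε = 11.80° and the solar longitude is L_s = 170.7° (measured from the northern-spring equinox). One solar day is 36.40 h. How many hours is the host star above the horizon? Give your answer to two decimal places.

18.70 h

Solar declination: sin δ = sin ε · sin L_s = sin 11.80° × sin 170.7° = 0.03305, so δ = +1.894°.
cos h₀ = −tan ϕ · tan δ = −tan(+52.4°) × tan(+1.894°) = -0.0429, so h₀ = 1.6137 rad = 92.46°.
Daylight = 2h₀/(2π) × 36.40 h = (1.6137/π) × 36.40 = 18.70 h.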